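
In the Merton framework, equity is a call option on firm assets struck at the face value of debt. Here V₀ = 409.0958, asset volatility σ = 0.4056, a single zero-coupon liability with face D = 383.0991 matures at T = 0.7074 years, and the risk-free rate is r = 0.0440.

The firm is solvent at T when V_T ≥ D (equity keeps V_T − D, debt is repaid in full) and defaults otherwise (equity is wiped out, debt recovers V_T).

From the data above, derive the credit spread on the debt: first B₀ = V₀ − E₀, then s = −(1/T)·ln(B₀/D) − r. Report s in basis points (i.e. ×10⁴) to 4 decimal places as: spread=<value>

spread=1444.5245

With assets at 409.0958 and a single debt payment of 383.0991 at 0.7074 years:
d₁ = [ln(V₀/D) + (r + σ²/2)T] / (σ√T)
   = [ln(409.0958/383.0991) + (0.0440 + 0.5·0.4056²)·0.7074] / (0.4056·√0.7074)
   = [0.065656 + 0.089313] / 0.341138 = 0.454270
d₂ = d₁ − σ√T = 0.454270 − 0.341138 = 0.113132
N(d₁) = 0.675183,  N(d₂) = 0.545037,  e^(−rT) = 0.969354
E₀ = V₀·N(d₁) − D·e^(−rT)·N(d₂)
   = 409.0958·0.675183 − 383.0991·0.969354·0.545037 = 73.810289
B₀ = V₀ − E₀ = 409.0958 − 73.810289 = 335.285511
spread = −(1/T)·ln(B₀/D) − r = −(1/0.7074)·ln(335.285511/383.0991) − 0.0440 = 0.14445245
in basis points: 0.14445245 × 10⁴ = 1444.5245 bp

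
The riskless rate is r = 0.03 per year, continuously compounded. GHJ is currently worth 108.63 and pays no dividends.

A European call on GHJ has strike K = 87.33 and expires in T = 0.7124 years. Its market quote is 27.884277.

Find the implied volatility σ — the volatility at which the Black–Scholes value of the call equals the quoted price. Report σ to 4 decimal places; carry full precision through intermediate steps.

At σ = 0.4081 the Black–Scholes value reproduces the quote:
σ√T = 0.4081·√0.7124 = 0.344452
d₁ = (ln(S/K) + (r+σ²/2)T) / (σ√T) = (ln(108.63/87.33) + (0.03+0.4081²/2)·0.7124) / 0.344452 = (0.218254 + 0.080696) / 0.344452 = 0.867898
d₂ = d₁ − σ√T = 0.867898 − 0.344452 = 0.523446
e^{−rT} = 0.978855
N(d₁) = 0.807275,  N(d₂) = 0.699668
V = S·N(d₁) − K·e^{−rT}·N(d₂) = 87.694276 − 59.809999 = 27.884277 (matching the quote); vega is positive throughout, so no other σ reproduces this price

sigma = 0.4081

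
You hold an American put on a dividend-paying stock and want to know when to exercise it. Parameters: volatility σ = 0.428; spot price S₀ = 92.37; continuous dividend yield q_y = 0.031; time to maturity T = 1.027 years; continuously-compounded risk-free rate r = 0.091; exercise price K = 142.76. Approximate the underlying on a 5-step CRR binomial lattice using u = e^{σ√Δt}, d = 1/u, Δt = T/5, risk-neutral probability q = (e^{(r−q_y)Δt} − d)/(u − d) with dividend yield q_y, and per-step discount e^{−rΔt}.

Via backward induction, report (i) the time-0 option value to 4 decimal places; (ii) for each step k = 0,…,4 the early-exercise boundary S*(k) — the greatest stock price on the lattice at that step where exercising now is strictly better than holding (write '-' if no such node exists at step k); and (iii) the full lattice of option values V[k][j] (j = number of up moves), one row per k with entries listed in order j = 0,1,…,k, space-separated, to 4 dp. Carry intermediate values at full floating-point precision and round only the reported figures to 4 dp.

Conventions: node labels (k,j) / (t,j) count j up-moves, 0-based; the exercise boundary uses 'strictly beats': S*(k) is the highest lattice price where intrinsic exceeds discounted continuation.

Δt=0.20540, u=1.21406, d=0.82368, q=0.48342, disc=e^(-rΔt)=0.98148
k=5 terminal: V=max(K-S,0) → 107.7396 91.1415 66.6768 30.6168 0.0000 0.0000
k=4: j=0 S=42.5171 intr=100.2429 cont=97.8692 V=100.2429[EX]; j=1 S=62.6682 intr=80.0918 cont=77.8460 V=80.0918[EX]; j=2 S=92.3700 intr=50.3900 cont=48.3327 V=50.3900[EX]; j=3 S=136.1491 intr=6.6109 cont=15.5231 V=15.5231[hold]; j=4 S=200.6775 intr=0.0000 cont=0.0000 V=0.0000[hold]  S*(4)=92.3700
k=3: j=0 S=51.6185 intr=91.1415 cont=88.8256 V=91.1415[EX]; j=1 S=76.0832 intr=66.6768 cont=64.5161 V=66.6768[EX]; j=2 S=112.1432 intr=30.6168 cont=32.9136 V=32.9136[hold]; j=3 S=165.2939 intr=0.0000 cont=7.8704 V=7.8704[hold]  S*(3)=76.0832
k=2: j=0 S=62.6682 intr=80.0918 cont=77.8460 V=80.0918[EX]; j=1 S=92.3700 intr=50.3900 cont=49.4224 V=50.3900[EX]; j=2 S=136.1491 intr=6.6109 cont=20.4219 V=20.4219[hold]  S*(2)=92.3700
k=1: j=0 S=76.0832 intr=66.6768 cont=64.5161 V=66.6768[EX]; j=1 S=112.1432 intr=30.6168 cont=35.2379 V=35.2379[hold]  S*(1)=76.0832
k=0: j=0 S=92.3700 intr=50.3900 cont=50.5253 V=50.5253[hold]  S*(0)=-

price = 50.5253
boundary = - 76.0832 92.3700 76.0832 92.3700
tree:
50.5253
66.6768 35.2379
80.0918 50.3900 20.4219
91.1415 66.6768 32.9136 7.8704
100.2429 80.0918 50.3900 15.5231 0.0000
107.7396 91.1415 66.6768 30.6168 0.0000 0.0000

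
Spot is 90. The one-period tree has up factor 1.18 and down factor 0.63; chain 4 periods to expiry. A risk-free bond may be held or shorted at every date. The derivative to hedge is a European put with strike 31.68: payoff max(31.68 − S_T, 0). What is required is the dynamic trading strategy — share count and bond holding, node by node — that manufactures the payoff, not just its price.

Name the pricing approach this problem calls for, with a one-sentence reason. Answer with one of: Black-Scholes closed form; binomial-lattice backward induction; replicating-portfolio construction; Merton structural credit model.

Key observation: what is demanded is not a single number but the (Δ, B) position at each node of the 1.18/0.63 tree starting at 90; constructing those positions is the replicating-portfolio method.

framework: replicating-portfolio construction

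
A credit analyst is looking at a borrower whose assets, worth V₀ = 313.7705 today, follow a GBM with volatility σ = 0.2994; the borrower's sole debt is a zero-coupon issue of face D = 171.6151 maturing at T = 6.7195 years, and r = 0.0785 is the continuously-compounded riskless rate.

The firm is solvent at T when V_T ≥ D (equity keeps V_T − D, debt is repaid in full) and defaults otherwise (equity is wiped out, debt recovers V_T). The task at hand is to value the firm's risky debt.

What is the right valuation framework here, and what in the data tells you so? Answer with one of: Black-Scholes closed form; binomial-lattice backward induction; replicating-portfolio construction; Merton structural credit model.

Key observation: with the firm-asset dynamics (V₀ = 313.7705) and a single zero-coupon liability of face 171.6151 given, debt value, spread, and default probability all derive from the option view of the balance sheet.

framework: Merton structural credit model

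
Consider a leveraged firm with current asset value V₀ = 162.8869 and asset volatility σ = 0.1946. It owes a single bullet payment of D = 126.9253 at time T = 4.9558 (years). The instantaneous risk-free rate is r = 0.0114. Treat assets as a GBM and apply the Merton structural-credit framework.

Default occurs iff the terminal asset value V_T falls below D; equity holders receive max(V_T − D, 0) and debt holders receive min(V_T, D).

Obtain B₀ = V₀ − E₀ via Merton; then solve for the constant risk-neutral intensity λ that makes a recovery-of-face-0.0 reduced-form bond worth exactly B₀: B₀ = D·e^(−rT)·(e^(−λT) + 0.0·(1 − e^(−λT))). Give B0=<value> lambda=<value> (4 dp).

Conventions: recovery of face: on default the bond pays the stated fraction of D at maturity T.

Work the structural quantities from V₀ = 162.8869 against face 126.9253:
d₁ = [ln(V₀/D) + (r + σ²/2)T] / (σ√T)
   = [ln(162.8869/126.9253) + (0.0114 + 0.5·0.1946²)·4.9558] / (0.1946·√4.9558)
   = [0.249457 + 0.150332] / 0.433211 = 0.922851
d₂ = d₁ − σ√T = 0.922851 − 0.433211 = 0.489640
N(d₁) = 0.821958,  N(d₂) = 0.687806,  e^(−rT) = 0.945070
E₀ = V₀·N(d₁) − D·e^(−rT)·N(d₂)
   = 162.8869·0.821958 − 126.9253·0.945070·0.687806 = 51.381563
B₀ = V₀ − E₀ = 162.8869 − 51.381563 = 111.505337
e^(−λT) = (B₀·e^(rT)/D − 0)/(1 − 0) = (111.5053·1.058123/126.9253 − 0)/1 = 0.92957250
λ = −ln(0.92957250)/4.9558 = 0.014736

B0=111.5053 lambda=0.0147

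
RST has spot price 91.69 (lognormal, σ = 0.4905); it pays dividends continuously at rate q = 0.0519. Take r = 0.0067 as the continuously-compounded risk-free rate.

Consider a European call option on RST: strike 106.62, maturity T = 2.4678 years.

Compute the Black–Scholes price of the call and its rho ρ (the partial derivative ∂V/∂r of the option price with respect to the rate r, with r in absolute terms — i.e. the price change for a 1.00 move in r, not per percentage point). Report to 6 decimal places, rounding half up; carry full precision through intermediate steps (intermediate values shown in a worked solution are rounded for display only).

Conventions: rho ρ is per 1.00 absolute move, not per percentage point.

σ√T = 0.4905·√2.4678 = 0.770538
d₁ = (ln(S/K) + (r−q+σ²/2)T) / (σ√T) = (ln(91.69/106.62) + (0.0067−0.0519+0.4905²/2)·2.4678) / 0.770538 = (-0.150858 + 0.185320) / 0.770538 = 0.044725
d₂ = d₁ − σ√T = 0.044725 − 0.770538 = -0.725813
e^{−rT} = 0.983602
e^{−qT} = 0.879784
N(d₁) = 0.517837,  N(d₂) = 0.233977
Call price V = S·e^{−qT}·N(d₁) − K·e^{−rT}·N(d₂) = 41.772528 − 24.537504 = 17.235025
ρ = K·T·e^{−rT}·N(d₂) = 60.553652

price = 17.235025
ρ = 60.553652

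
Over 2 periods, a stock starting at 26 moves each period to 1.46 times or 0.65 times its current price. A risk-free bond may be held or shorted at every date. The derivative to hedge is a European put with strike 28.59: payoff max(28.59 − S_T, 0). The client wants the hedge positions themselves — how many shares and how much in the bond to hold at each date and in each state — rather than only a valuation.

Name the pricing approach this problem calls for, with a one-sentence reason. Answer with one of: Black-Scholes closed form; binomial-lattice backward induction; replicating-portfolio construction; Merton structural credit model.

Key observation: what is demanded is not a single number but the (Δ, B) position at each node of the 1.46/0.65 tree starting at 26; constructing those positions is the replicating-portfolio method.

framework: replicating-portfolio construction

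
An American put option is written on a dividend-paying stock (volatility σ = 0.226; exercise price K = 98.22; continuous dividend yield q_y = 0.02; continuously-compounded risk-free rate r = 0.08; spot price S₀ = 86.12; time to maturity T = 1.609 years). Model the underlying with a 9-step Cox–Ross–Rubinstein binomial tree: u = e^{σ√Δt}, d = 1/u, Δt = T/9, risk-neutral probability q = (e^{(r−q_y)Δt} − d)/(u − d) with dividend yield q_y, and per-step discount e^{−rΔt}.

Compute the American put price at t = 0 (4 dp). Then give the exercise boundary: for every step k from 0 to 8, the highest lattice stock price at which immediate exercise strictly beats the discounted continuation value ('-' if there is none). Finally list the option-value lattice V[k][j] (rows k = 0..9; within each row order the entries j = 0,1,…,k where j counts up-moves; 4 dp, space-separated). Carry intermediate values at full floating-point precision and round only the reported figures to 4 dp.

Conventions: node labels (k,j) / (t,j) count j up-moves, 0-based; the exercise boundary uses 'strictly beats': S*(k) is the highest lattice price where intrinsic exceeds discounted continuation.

Δt=0.17878  u=1.10027  d=0.90887  q=0.53247  discount=0.98580
step 9 (expiry): payoffs max(K−S,0) = 61.7780 54.1033 44.8124 33.5648 19.9485 3.4646 0.0000 0.0000 0.0000 0.0000
step 8: (k=8,j=0): S=40.0962, K−S=58.1238, hold=56.8722 ⇒ V=58.1238 exercise | (k=8,j=1): S=48.5404, K−S=49.6796, hold=48.4581 ⇒ V=49.6796 exercise | (k=8,j=2): S=58.7629, K−S=39.4571, hold=38.2720 ⇒ V=39.4571 exercise | (k=8,j=3): S=71.1383, K−S=27.0817, hold=25.9408 ⇒ V=27.0817 exercise | (k=8,j=4): S=86.1200, K−S=12.1000, hold=11.0126 ⇒ V=12.1000 exercise | (k=8,j=5): S=104.2568, K−S=0.0000, hold=1.5968 ⇒ V=1.5968 continue | (k=8,j=6): S=126.2131, K−S=0.0000, hold=0.0000 ⇒ V=0.0000 continue | (k=8,j=7): S=152.7935, K−S=0.0000, hold=0.0000 ⇒ V=0.0000 continue | (k=8,j=8): S=184.9716, K−S=0.0000, hold=0.0000 ⇒ V=0.0000 continue  boundary S*=86.1200
step 7: (k=7,j=0): S=44.1167, K−S=54.1033, hold=52.8660 ⇒ V=54.1033 exercise | (k=7,j=1): S=53.4076, K−S=44.8124, hold=43.6082 ⇒ V=44.8124 exercise | (k=7,j=2): S=64.6552, K−S=33.5648, hold=32.4008 ⇒ V=33.5648 exercise | (k=7,j=3): S=78.2715, K−S=19.9485, hold=18.8331 ⇒ V=19.9485 exercise | (k=7,j=4): S=94.7554, K−S=3.4646, hold=6.4149 ⇒ V=6.4149 continue | (k=7,j=5): S=114.7108, K−S=0.0000, hold=0.7359 ⇒ V=0.7359 continue | (k=7,j=6): S=138.8688, K−S=0.0000, hold=0.0000 ⇒ V=0.0000 continue | (k=7,j=7): S=168.1144, K−S=0.0000, hold=0.0000 ⇒ V=0.0000 continue  boundary S*=78.2715
step 6: (k=6,j=0): S=48.5404, K−S=49.6796, hold=48.4581 ⇒ V=49.6796 exercise | (k=6,j=1): S=58.7629, K−S=39.4571, hold=38.2720 ⇒ V=39.4571 exercise | (k=6,j=2): S=71.1383, K−S=27.0817, hold=25.9408 ⇒ V=27.0817 exercise | (k=6,j=3): S=86.1200, K−S=12.1000, hold=12.5613 ⇒ V=12.5613 continue | (k=6,j=4): S=104.2568, K−S=0.0000, hold=3.3429 ⇒ V=3.3429 continue | (k=6,j=5): S=126.2131, K−S=0.0000, hold=0.3392 ⇒ V=0.3392 continue | (k=6,j=6): S=152.7935, K−S=0.0000, hold=0.0000 ⇒ V=0.0000 continue  boundary S*=71.1383
step 5: (k=5,j=0): S=53.4076, K−S=44.8124, hold=43.6082 ⇒ V=44.8124 exercise | (k=5,j=1): S=64.6552, K−S=33.5648, hold=32.4008 ⇒ V=33.5648 exercise | (k=5,j=2): S=78.2715, K−S=19.9485, hold=19.0752 ⇒ V=19.9485 exercise | (k=5,j=3): S=94.7554, K−S=3.4646, hold=7.5441 ⇒ V=7.5441 continue | (k=5,j=4): S=114.7108, K−S=0.0000, hold=1.7187 ⇒ V=1.7187 continue | (k=5,j=5): S=138.8688, K−S=0.0000, hold=0.1563 ⇒ V=0.1563 continue  boundary S*=78.2715
step 4: (k=4,j=0): S=58.7629, K−S=39.4571, hold=38.2720 ⇒ V=39.4571 exercise | (k=4,j=1): S=71.1383, K−S=27.0817, hold=25.9408 ⇒ V=27.0817 exercise | (k=4,j=2): S=86.1200, K−S=12.1000, hold=13.1540 ⇒ V=13.1540 continue | (k=4,j=3): S=104.2568, K−S=0.0000, hold=4.3792 ⇒ V=4.3792 continue | (k=4,j=4): S=126.2131, K−S=0.0000, hold=0.8742 ⇒ V=0.8742 continue  boundary S*=71.1383
step 3: (k=3,j=0): S=64.6552, K−S=33.5648, hold=32.4008 ⇒ V=33.5648 exercise | (k=3,j=1): S=78.2715, K−S=19.9485, hold=19.3863 ⇒ V=19.9485 exercise | (k=3,j=2): S=94.7554, K−S=3.4646, hold=8.3612 ⇒ V=8.3612 continue | (k=3,j=3): S=114.7108, K−S=0.0000, hold=2.4772 ⇒ V=2.4772 continue  boundary S*=78.2715
step 2: (k=2,j=0): S=71.1383, K−S=27.0817, hold=25.9408 ⇒ V=27.0817 exercise | (k=2,j=1): S=86.1200, K−S=12.1000, hold=13.5829 ⇒ V=13.5829 continue | (k=2,j=2): S=104.2568, K−S=0.0000, hold=5.1539 ⇒ V=5.1539 continue  boundary S*=71.1383
step 1: (k=1,j=0): S=78.2715, K−S=19.9485, hold=19.6115 ⇒ V=19.9485 exercise | (k=1,j=1): S=94.7554, K−S=3.4646, hold=8.9655 ⇒ V=8.9655 continue  boundary S*=78.2715
step 0: (k=0,j=0): S=86.1200, K−S=12.1000, hold=13.9001 ⇒ V=13.9001 continue  boundary S*=-

price = 13.9001
boundary = - 78.2715 71.1383 78.2715 71.1383 78.2715 71.1383 78.2715 86.1200
tree:
13.9001
19.9485 8.9655
27.0817 13.5829 5.1539
33.5648 19.9485 8.3612 2.4772
39.4571 27.0817 13.1540 4.3792 0.8742
44.8124 33.5648 19.9485 7.5441 1.7187 0.1563
49.6796 39.4571 27.0817 12.5613 3.3429 0.3392 0.0000
54.1033 44.8124 33.5648 19.9485 6.4149 0.7359 0.0000 0.0000
58.1238 49.6796 39.4571 27.0817 12.1000 1.5968 0.0000 0.0000 0.0000
61.7780 54.1033 44.8124 33.5648 19.9485 3.4646 0.0000 0.0000 0.0000 0.0000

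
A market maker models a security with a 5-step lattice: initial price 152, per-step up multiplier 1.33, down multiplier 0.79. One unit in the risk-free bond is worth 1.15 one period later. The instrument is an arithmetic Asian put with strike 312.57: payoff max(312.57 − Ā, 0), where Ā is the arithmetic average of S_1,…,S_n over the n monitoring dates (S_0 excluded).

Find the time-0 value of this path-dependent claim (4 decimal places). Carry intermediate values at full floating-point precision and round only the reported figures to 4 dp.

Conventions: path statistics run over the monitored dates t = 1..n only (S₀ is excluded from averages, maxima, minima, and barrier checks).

price = 43.8747

No-arbitrage gives p* = (R−d)/(u−d) = 0.6667: enumerate every path, weight its payoff by its p*-probability, and discount by R^5.
Enumerate all 2^5 = 32 price paths (U = up ×1.33, D = down ×0.79); each path with k up-moves has probability p*^k·(1−p*)^(5−k).
DDDDD: Ā=79.1721, payoff=233.3979, prob=0.004115
UDDDD: Ā=133.2897, payoff=179.2803, prob=0.008230
DUDDD: Ā=116.8737, payoff=195.6963, prob=0.008230
UUDDD: Ā=196.7621, payoff=115.8079, prob=0.016461
DDUDD: Ā=103.9051, payoff=208.6649, prob=0.008230
UDUDD: Ā=174.9288, payoff=137.6412, prob=0.016461
DUUDD: Ā=158.5128, payoff=154.0572, prob=0.016461
UUUDD: Ā=266.8634, payoff=45.7066, prob=0.032922
DDDUD: Ā=93.6599, payoff=218.9101, prob=0.008230
UDDUD: Ā=157.6805, payoff=154.8895, prob=0.016461
DUDUD: Ā=141.2645, payoff=171.3055, prob=0.016461
UUDUD: Ā=237.8251, payoff=74.7449, prob=0.032922
DDUUD: Ā=128.2959, payoff=184.2741, prob=0.016461
UDUUD: Ā=215.9918, payoff=96.5782, prob=0.032922
DUUUD: Ā=199.5758, payoff=112.9942, prob=0.032922
UUUUD: Ā=335.9948, payoff=0.0000, prob=0.065844
DDDDU: Ā=85.5661, payoff=227.0039, prob=0.008230
UDDDU: Ā=144.0544, payoff=168.5156, prob=0.016461
DUDDU: Ā=127.6384, payoff=184.9316, prob=0.016461
UUDDU: Ā=214.8849, payoff=97.6851, prob=0.032922
DDUDU: Ā=114.6698, payoff=197.9002, prob=0.016461
UDUDU: Ā=193.0516, payoff=119.5184, prob=0.032922
DUUDU: Ā=176.6356, payoff=135.9344, prob=0.032922
UUUDU: Ā=297.3739, payoff=15.1961, prob=0.065844
DDDUU: Ā=104.4245, payoff=208.1455, prob=0.016461
UDDUU: Ā=175.8033, payoff=136.7667, prob=0.032922
DUDUU: Ā=159.3873, payoff=153.1827, prob=0.032922
UUDUU: Ā=268.3356, payoff=44.2344, prob=0.065844
DDUUU: Ā=146.4187, payoff=166.1513, prob=0.032922
UDUUU: Ā=246.5023, payoff=66.0677, prob=0.065844
DUUUU: Ā=230.0863, payoff=82.4837, prob=0.065844
UUUUU: Ā=387.3606, payoff=0.0000, prob=0.131687
Price = Σ prob·payoff / R^5 = 88.247687 / 2.011357 = 43.8747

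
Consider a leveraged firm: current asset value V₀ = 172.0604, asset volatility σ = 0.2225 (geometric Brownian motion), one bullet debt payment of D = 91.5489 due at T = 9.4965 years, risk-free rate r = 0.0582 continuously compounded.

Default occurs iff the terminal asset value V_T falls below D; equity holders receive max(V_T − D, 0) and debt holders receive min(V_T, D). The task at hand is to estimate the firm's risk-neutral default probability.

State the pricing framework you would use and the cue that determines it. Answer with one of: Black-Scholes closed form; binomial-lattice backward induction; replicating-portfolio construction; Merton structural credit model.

Key observation: the data describe a firm's assets (V₀ = 172.0604, GBM) and a single zero-coupon debt of face 91.5489, so credit quantities follow from equity-as-call in the structural model.

framework: Merton structural credit model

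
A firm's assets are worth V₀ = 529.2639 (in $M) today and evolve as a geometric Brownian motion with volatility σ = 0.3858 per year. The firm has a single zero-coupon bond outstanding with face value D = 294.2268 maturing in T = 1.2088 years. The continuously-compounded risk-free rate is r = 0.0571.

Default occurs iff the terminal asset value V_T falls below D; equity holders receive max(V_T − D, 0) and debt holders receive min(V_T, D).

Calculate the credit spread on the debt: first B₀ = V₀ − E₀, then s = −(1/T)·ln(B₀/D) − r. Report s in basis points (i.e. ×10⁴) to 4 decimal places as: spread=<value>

Equity is a call on the firm's assets struck at D = 294.2268:
d₁ = [ln(V₀/D) + (r + σ²/2)T] / (σ√T)
   = [ln(529.2639/294.2268) + (0.0571 + 0.5·0.3858²)·1.2088] / (0.3858·√1.2088)
   = [0.587136 + 0.158982] / 0.424170 = 1.759011
d₂ = d₁ − σ√T = 1.759011 − 0.424170 = 1.334841
N(d₁) = 0.960712,  N(d₂) = 0.909036,  e^(−rT) = 0.933306
E₀ = V₀·N(d₁) − D·e^(−rT)·N(d₂)
   = 529.2639·0.960712 − 294.2268·0.933306·0.909036 = 258.845795
B₀ = V₀ − E₀ = 529.2639 − 258.845795 = 270.418105
spread = −(1/T)·ln(B₀/D) − r = −(1/1.2088)·ln(270.418105/294.2268) − 0.0571 = 0.01270609
in basis points: 0.01270609 × 10⁴ = 127.0609 bp

spread=127.0609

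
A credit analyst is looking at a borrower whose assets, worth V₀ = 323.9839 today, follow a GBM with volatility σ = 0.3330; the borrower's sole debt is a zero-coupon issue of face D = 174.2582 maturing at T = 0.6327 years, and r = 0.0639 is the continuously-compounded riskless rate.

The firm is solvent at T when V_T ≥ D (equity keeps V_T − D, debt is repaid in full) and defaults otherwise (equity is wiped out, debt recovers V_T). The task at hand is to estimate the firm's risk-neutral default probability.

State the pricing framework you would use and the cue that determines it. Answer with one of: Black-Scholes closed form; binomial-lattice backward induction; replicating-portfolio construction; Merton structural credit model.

Key observation: a levered firm with one bullet debt due at 0.6327 years is the canonical structural-credit setup: equity is a call on the firm's assets struck at the face value.

framework: Merton structural credit model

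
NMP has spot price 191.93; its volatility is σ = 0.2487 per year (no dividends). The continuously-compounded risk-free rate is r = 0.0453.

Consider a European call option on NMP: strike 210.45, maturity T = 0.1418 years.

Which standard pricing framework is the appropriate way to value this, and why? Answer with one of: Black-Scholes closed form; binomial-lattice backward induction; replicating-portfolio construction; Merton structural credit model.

Key observation: everything needed for the exact continuous-time valuation of the European call on NMP (strike 210.45) is given, and no feature rules the closed form out.

framework: Black-Scholes closed form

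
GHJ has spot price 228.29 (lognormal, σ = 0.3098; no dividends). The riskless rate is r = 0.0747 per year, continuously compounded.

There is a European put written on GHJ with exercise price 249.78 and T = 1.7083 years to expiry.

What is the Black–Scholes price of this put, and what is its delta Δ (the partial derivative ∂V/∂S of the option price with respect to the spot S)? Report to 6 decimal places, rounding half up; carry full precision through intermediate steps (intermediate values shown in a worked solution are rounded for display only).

σ√T = 0.3098·√1.7083 = 0.404915
d₁ = (ln(S/K) + (r+σ²/2)T) / (σ√T) = (ln(228.29/249.78) + (0.0747+0.3098²/2)·1.7083) / 0.404915 = (-0.089964 + 0.209588) / 0.404915 = 0.295431
d₂ = d₁ − σ√T = 0.295431 − 0.404915 = -0.109484
e^{−rT} = 0.880197
N(−d₁) = 0.383832,  N(−d₂) = 0.543591
Put price V = K·e^{−rT}·N(−d₂) − S·N(−d₁) = 119.511411 − 87.625119 = 31.886292
Δ = −N(−d₁) = -0.383832

price = 31.886292
Δ = -0.383832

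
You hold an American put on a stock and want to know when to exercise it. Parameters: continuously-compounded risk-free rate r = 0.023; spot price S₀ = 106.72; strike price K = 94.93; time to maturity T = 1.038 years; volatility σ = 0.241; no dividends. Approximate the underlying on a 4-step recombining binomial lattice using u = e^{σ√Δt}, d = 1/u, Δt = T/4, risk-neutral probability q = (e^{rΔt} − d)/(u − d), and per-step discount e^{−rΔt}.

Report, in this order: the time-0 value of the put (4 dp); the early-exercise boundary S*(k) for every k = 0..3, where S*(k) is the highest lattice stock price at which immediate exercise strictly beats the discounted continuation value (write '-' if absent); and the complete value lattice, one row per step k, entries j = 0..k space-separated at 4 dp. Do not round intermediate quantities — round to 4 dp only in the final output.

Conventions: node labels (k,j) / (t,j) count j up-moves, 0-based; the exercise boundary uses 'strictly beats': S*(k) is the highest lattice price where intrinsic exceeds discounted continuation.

params: Δt=0.25950 u=1.13062 d=0.88447 q=0.49367 e^(-rΔt)=0.99405
t_4 payoffs: 29.6206 11.4446 0.0000 0.0000 0.0000
t_3: node(3,0) S=73.8403 payoff=21.0897 vs cont=20.5248 → 21.0897 [stop]  node(3,1) S=94.3905 payoff=0.5395 vs cont=5.7603 → 5.7603 [wait]  node(3,2) S=120.6600 payoff=0.0000 vs cont=0.0000 → 0.0000 [wait]  node(3,3) S=154.2405 payoff=0.0000 vs cont=0.0000 → 0.0000 [wait]  ⇒ S*(3)=73.8403
t_2: node(2,0) S=83.4854 payoff=11.4446 vs cont=13.4416 → 13.4416 [wait]  node(2,1) S=106.7200 payoff=0.0000 vs cont=2.8993 → 2.8993 [wait]  node(2,2) S=136.4209 payoff=0.0000 vs cont=0.0000 → 0.0000 [wait]  ⇒ S*(2)=-
t_1: node(1,0) S=94.3905 payoff=0.5395 vs cont=8.1882 → 8.1882 [wait]  node(1,1) S=120.6600 payoff=0.0000 vs cont=1.4593 → 1.4593 [wait]  ⇒ S*(1)=-
t_0: node(0,0) S=106.7200 payoff=0.0000 vs cont=4.8374 → 4.8374 [wait]  ⇒ S*(0)=-

price = 4.8374
boundary = - - - 73.8403
tree:
4.8374
8.1882 1.4593
13.4416 2.8993 0.0000
21.0897 5.7603 0.0000 0.0000
29.6206 11.4446 0.0000 0.0000 0.0000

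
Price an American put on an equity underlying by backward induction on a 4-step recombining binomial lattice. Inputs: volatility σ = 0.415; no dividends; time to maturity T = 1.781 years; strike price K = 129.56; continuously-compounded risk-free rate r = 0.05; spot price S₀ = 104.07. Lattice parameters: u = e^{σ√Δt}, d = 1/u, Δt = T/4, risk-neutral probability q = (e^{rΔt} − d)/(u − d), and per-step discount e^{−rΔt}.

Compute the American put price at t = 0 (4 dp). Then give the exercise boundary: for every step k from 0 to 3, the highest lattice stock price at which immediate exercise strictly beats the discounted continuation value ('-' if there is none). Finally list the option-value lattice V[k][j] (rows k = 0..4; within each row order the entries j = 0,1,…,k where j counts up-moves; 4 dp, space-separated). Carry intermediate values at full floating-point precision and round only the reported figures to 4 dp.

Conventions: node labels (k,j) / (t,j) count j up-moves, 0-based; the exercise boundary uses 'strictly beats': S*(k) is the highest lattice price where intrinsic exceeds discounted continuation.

price = 35.4726
boundary = - - 59.8134 78.8973
tree:
35.4726
50.9349 19.8243
69.7466 32.2685 6.8137
84.2145 50.6627 13.1788 0.0000
95.1828 69.7466 25.4900 0.0000 0.0000

Δt=0.44525, u=1.31906, d=0.75812, q=0.47134, disc=e^(-rΔt)=0.97798
k=4 terminal: V=max(K-S,0) → 95.1828 69.7466 25.4900 0.0000 0.0000
k=3: j=0 S=45.3455 intr=84.2145 cont=81.3620 V=84.2145[EX]; j=1 S=78.8973 intr=50.6627 cont=47.8103 V=50.6627[EX]; j=2 S=137.2743 intr=0.0000 cont=13.1788 V=13.1788[hold]; j=3 S=238.8452 intr=0.0000 cont=0.0000 V=0.0000[hold]  S*(3)=78.8973
k=2: j=0 S=59.8134 intr=69.7466 cont=66.8942 V=69.7466[EX]; j=1 S=104.0700 intr=25.4900 cont=32.2685 V=32.2685[hold]; j=2 S=181.0726 intr=0.0000 cont=6.8137 V=6.8137[hold]  S*(2)=59.8134
k=1: j=0 S=78.8973 intr=50.6627 cont=50.9349 V=50.9349[hold]; j=1 S=137.2743 intr=0.0000 cont=19.8243 V=19.8243[hold]  S*(1)=-
k=0: j=0 S=104.0700 intr=25.4900 cont=35.4726 V=35.4726[hold]  S*(0)=-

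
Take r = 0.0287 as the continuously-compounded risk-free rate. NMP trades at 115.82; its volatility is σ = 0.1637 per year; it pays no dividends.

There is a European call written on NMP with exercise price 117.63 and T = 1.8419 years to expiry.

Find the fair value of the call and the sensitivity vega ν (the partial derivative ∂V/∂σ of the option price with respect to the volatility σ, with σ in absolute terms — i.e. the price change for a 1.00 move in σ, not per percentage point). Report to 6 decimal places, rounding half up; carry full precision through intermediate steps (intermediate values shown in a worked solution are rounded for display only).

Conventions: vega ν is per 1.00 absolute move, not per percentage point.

price = 12.321083
ν = 60.310975

σ√T = 0.1637·√1.8419 = 0.222168
d₁ = (ln(S/K) + (r+σ²/2)T) / (σ√T) = (ln(115.82/117.63) + (0.0287+0.1637²/2)·1.8419) / 0.222168 = (-0.015507 + 0.077542) / 0.222168 = 0.279226
d₂ = d₁ − σ√T = 0.279226 − 0.222168 = 0.057057
e^{−rT} = 0.948510
N(d₁) = 0.609964,  N(d₂) = 0.522750
Call price V = S·N(d₁) − K·e^{−rT}·N(d₂) = 70.646048 − 58.324964 = 12.321083
φ(d₁) = (1/√(2π))·e^{−d₁²/2} = 0.383689
ν = S·φ(d₁)·√T = 60.310975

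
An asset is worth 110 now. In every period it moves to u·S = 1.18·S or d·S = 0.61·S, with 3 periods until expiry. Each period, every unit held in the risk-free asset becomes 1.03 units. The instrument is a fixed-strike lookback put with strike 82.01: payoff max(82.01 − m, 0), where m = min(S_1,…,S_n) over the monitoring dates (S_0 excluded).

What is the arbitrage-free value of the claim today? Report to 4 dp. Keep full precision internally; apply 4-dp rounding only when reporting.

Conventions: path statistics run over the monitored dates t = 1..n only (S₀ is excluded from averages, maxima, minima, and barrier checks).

price = 8.3380

Under the martingale measure an up-move has probability p* = 0.7368; value the claim as the probability-weighted average of per-path payoffs, discounted 3 periods at R = 1.03.
Enumerate all 2^3 = 8 price paths (U = up ×1.18, D = down ×0.61); each path with k up-moves has probability p*^k·(1−p*)^(3−k).
DDD: m=24.9679, payoff=57.0421, prob=0.018224
UDD: m=48.2986, payoff=33.7114, prob=0.051028
DUD: m=48.2986, payoff=33.7114, prob=0.051028
UUD: m=93.4300, payoff=0.0000, prob=0.142878
DDU: m=40.9310, payoff=41.0790, prob=0.051028
UDU: m=79.1780, payoff=2.8320, prob=0.142878
DUU: m=67.1000, payoff=14.9100, prob=0.142878
UUU: m=129.8000, payoff=0.0000, prob=0.400058
Price = Σ prob·payoff / R^3 = 9.111104 / 1.092727 = 8.3380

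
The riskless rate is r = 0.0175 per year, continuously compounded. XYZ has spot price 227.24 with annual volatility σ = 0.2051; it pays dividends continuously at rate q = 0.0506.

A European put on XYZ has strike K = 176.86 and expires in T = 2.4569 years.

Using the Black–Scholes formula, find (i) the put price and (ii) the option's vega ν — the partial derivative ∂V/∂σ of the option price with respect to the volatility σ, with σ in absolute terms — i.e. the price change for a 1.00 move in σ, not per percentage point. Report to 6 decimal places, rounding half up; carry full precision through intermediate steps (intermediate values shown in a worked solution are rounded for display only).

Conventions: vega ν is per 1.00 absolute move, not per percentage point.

σ√T = 0.2051·√2.4569 = 0.321484
d₁ = (ln(S/K) + (r−q+σ²/2)T) / (σ√T) = (ln(227.24/176.86) + (0.0175−0.0506+0.2051²/2)·2.4569) / 0.321484 = (0.250648 − 0.029647) / 0.321484 = 0.687440
d₂ = d₁ − σ√T = 0.687440 − 0.321484 = 0.365956
e^{−rT} = 0.957915
e^{−qT} = 0.883098
N(−d₁) = 0.245903,  N(−d₂) = 0.357199
Put price V = K·e^{−rT}·N(−d₂) − S·e^{−qT}·N(−d₁) = 60.515573 − 49.346601 = 11.168973
φ(d₁) = (1/√(2π))·e^{−d₁²/2} = 0.314987
ν = S·e^{−qT}·φ(d₁)·√T = 99.078515

price = 11.168973
ν = 99.078515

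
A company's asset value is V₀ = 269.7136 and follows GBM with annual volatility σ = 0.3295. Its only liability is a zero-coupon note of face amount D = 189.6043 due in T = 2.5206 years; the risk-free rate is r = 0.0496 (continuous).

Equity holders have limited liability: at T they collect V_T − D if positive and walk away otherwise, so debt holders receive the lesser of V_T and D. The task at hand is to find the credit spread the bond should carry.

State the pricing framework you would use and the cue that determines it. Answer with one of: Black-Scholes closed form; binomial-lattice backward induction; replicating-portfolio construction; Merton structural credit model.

framework: Merton structural credit model

Key observation: the data describe a firm's assets (V₀ = 269.7136, GBM) and a single zero-coupon debt of face 189.6043, so credit quantities follow from equity-as-call in the structural model.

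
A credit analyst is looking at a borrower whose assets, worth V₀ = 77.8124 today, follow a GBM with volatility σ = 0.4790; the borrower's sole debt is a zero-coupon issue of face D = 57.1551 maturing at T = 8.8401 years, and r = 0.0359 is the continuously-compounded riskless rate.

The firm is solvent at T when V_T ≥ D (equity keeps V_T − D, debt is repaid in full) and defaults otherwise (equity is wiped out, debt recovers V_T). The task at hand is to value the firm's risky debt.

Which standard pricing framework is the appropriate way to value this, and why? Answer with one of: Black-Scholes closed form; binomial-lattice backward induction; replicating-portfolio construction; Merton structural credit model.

framework: Merton structural credit model

Key observation: with the firm-asset dynamics (V₀ = 77.8124) and a single zero-coupon liability of face 57.1551 given, debt value, spread, and default probability all derive from the option view of the balance sheet.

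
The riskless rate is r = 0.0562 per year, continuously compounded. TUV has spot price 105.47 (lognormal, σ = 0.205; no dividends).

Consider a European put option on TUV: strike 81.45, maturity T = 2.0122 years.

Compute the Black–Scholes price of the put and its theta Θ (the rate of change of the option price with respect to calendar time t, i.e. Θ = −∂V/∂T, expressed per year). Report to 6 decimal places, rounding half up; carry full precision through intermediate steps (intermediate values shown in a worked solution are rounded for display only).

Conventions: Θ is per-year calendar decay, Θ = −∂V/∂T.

price = 1.207159
Θ = -0.578201

σ√T = 0.205·√2.0122 = 0.290797
d₁ = (ln(S/K) + (r+σ²/2)T) / (σ√T) = (ln(105.47/81.45) + (0.0562+0.205²/2)·2.0122) / 0.290797 = (0.258437 + 0.155367) / 0.290797 = 1.423002
d₂ = d₁ − σ√T = 1.423002 − 0.290797 = 1.132205
e^{−rT} = 0.893074
N(−d₁) = 0.077368,  N(−d₂) = 0.128774
Put price V = K·e^{−rT}·N(−d₂) − S·N(−d₁) = 9.367142 − 8.159983 = 1.207159
φ(d₁) = (1/√(2π))·e^{−d₁²/2} = 0.144944
Θ = −S·φ(d₁)·σ/(2√T) + r·K·e^{−rT}·N(−d₂) = −1.104634 + 0.526433 = -0.578201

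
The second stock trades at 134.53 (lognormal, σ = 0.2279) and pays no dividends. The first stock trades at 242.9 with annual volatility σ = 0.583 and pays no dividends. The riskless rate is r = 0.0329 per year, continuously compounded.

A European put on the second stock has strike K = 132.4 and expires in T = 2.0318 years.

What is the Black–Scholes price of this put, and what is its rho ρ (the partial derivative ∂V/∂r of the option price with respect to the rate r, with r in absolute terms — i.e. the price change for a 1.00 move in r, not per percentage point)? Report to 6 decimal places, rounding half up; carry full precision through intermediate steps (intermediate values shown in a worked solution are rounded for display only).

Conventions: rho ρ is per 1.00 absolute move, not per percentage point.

σ√T = 0.2279·√2.0318 = 0.324851
d₁ = (ln(S/K) + (r+σ²/2)T) / (σ√T) = (ln(134.53/132.4) + (0.0329+0.2279²/2)·2.0318) / 0.324851 = (0.015960 + 0.119610) / 0.324851 = 0.417329
d₂ = d₁ − σ√T = 0.417329 − 0.324851 = 0.092478
e^{−rT} = 0.935339
N(−d₁) = 0.338219,  N(−d₂) = 0.463159
Put price V = K·e^{−rT}·N(−d₂) − S·N(−d₁) = 57.357118 − 45.500572 = 11.856546
ρ = −K·T·e^{−rT}·N(−d₂) = -116.538193

price = 11.856546
ρ = -116.538193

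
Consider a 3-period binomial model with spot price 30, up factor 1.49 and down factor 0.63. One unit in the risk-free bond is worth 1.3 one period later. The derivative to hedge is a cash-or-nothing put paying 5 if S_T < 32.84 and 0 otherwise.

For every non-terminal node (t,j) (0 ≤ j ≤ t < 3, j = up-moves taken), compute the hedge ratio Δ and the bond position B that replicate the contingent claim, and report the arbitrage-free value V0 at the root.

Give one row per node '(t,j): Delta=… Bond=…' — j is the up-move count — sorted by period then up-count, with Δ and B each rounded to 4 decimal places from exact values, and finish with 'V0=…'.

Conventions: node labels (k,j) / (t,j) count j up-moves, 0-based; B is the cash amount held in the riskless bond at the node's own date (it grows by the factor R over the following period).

(0,0): Delta=-0.0395 Bond=1.4684
(1,0): Delta=-0.1843 Bond=4.6471
(1,1): Delta=-0.0221 Bond=1.1325
(2,0): Delta=0.0000 Bond=3.8462
(2,1): Delta=-0.2065 Bond=6.6637
(2,2): Delta=0.0000 Bond=0.0000
V0=0.2842

Arbitrage-free pricing uses the up-move probability p* = (R−d)/(u−d) = 0.7791, discounting each step at R = 1.3.
At maturity the claim pays: V(3,0)=5.0000, V(3,1)=5.0000, V(3,2)=0.0000, V(3,3)=0.0000
(2,0): S=11.9070. Δ = (V_up−V_dn)/(S_up−S_dn) = (5.0000−5.0000)/(17.7414−7.5014) = 0.0000. V = [p*·5.0000 + (1−p*)·5.0000]/1.3 = 3.8462. B = V − Δ·S = 3.8462.
(2,1): S=28.1610. Δ = (V_up−V_dn)/(S_up−S_dn) = (0.0000−5.0000)/(41.9599−17.7414) = -0.2065. V = [p*·0.0000 + (1−p*)·5.0000]/1.3 = 0.8497. B = V − Δ·S = 6.6637.
(2,2): S=66.6030. Δ = (V_up−V_dn)/(S_up−S_dn) = (0.0000−0.0000)/(99.2385−41.9599) = 0.0000. V = [p*·0.0000 + (1−p*)·0.0000]/1.3 = 0.0000. B = V − Δ·S = 0.0000.
(1,0): S=18.9000. Δ = (V_up−V_dn)/(S_up−S_dn) = (0.8497−3.8462)/(28.1610−11.9070) = -0.1843. V = [p*·0.8497 + (1−p*)·3.8462]/1.3 = 1.1629. B = V − Δ·S = 4.6471.
(1,1): S=44.7000. Δ = (V_up−V_dn)/(S_up−S_dn) = (0.0000−0.8497)/(66.6030−28.1610) = -0.0221. V = [p*·0.0000 + (1−p*)·0.8497]/1.3 = 0.1444. B = V − Δ·S = 1.1325.
(0,0): S=30.0000. Δ = (V_up−V_dn)/(S_up−S_dn) = (0.1444−1.1629)/(44.7000−18.9000) = -0.0395. V = [p*·0.1444 + (1−p*)·1.1629]/1.3 = 0.2842. B = V − Δ·S = 1.4684.
Check: Δ(0,0)·S0 + B(0,0) = 0.2842 = V0.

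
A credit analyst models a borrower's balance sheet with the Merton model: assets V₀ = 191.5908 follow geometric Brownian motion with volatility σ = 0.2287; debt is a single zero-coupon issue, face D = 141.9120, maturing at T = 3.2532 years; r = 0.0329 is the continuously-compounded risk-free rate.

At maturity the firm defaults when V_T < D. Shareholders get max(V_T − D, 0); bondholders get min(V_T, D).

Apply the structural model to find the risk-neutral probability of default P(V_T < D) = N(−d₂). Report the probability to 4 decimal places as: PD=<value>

Equity is a call on the firm's assets struck at D = 141.9120:
d₁ = [ln(V₀/D) + (r + σ²/2)T] / (σ√T)
   = [ln(191.5908/141.9120) + (0.0329 + 0.5·0.2287²)·3.2532] / (0.2287·√3.2532)
   = [0.300155 + 0.192107] / 0.412498 = 1.193369
d₂ = d₁ − σ√T = 1.193369 − 0.412498 = 0.780872
risk-neutral PD = N(−d₂) = N(-0.780872) = 0.217439

PD=0.2174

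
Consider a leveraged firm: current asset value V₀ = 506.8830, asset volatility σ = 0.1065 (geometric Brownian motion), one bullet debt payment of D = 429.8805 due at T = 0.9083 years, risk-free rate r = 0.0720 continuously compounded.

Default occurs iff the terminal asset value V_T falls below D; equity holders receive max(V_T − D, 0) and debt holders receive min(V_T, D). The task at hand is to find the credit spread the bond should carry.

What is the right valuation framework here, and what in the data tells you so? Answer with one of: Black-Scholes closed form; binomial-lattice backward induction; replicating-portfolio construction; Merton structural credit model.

framework: Merton structural credit model

Key observation: the data describe a firm's assets (V₀ = 506.8830, GBM) and a single zero-coupon debt of face 429.8805, so credit quantities follow from equity-as-call in the structural model.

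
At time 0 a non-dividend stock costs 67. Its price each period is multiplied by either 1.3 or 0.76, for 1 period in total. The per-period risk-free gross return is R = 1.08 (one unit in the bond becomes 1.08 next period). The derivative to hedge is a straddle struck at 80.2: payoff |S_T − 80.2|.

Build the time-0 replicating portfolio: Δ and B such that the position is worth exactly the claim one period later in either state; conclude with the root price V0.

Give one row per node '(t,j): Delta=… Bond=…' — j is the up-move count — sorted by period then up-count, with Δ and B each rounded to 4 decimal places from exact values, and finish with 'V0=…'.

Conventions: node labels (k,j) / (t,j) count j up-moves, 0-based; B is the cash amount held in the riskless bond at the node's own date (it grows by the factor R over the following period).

(0,0): Delta=-0.6186 Bond=56.2757
V0=14.8313

Since d<R<u, set p* = (R−d)/(u−d) = 0.5926; price each node as the discounted p*-expectation of its children.
Payoffs at expiry: V(1,0)=29.2800, V(1,1)=6.9000
Node (0,0) S=67.0000: V=(p*·6.9000+(1−p*)·29.2800)/1.08=14.8313; Δ=(6.9000−29.2800)/(87.1000−50.9200)=-0.6186; B=V−Δ·S=56.2757
As a check, the time-0 holding Δ(0,0)·S0 + B(0,0) comes to 14.8313 — exactly V0.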